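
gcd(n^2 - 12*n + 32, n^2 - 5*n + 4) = n - 4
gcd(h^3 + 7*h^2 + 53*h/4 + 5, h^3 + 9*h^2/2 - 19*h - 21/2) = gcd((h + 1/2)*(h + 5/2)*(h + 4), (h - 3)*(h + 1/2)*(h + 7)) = h + 1/2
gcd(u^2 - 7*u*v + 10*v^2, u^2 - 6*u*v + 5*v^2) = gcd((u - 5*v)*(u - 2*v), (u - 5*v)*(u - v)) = u - 5*v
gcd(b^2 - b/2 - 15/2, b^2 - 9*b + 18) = b - 3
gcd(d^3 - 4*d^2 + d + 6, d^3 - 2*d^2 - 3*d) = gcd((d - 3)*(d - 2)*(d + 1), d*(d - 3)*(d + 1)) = d^2 - 2*d - 3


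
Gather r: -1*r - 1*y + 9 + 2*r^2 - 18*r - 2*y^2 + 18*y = 2*r^2 - 19*r - 2*y^2 + 17*y + 9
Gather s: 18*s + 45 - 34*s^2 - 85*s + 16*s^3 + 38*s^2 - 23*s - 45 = 16*s^3 + 4*s^2 - 90*s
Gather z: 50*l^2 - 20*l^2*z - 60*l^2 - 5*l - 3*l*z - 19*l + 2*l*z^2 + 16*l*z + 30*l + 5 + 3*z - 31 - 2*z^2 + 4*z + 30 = -10*l^2 + 6*l + z^2*(2*l - 2) + z*(-20*l^2 + 13*l + 7) + 4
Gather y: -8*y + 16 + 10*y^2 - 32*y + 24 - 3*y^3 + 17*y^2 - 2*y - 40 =-3*y^3 + 27*y^2 - 42*y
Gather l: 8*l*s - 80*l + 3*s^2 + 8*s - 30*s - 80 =l*(8*s - 80) + 3*s^2 - 22*s - 80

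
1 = 1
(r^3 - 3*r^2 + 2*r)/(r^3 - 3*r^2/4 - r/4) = 4*(r - 2)/(4*r + 1)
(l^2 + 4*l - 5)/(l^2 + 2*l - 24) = (l^2 + 4*l - 5)/(l^2 + 2*l - 24)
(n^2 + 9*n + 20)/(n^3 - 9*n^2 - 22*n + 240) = (n + 4)/(n^2 - 14*n + 48)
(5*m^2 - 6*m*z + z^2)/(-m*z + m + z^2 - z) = (-5*m + z)/(z - 1)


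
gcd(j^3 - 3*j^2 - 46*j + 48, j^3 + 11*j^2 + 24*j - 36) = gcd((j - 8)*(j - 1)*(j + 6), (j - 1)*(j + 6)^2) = j^2 + 5*j - 6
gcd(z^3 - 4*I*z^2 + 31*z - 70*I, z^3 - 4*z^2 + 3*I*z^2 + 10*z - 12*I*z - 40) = z^2 + 3*I*z + 10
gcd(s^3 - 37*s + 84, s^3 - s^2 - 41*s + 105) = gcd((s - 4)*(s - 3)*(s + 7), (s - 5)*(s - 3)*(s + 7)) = s^2 + 4*s - 21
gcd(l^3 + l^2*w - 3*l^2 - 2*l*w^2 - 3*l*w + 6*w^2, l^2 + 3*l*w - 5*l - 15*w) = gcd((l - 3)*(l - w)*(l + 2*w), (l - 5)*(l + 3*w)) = 1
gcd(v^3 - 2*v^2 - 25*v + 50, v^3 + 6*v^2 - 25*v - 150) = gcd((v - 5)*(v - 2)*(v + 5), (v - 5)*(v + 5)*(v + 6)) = v^2 - 25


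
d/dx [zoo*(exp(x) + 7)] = zoo*exp(x)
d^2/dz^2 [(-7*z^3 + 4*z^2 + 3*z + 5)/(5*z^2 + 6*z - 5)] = 2*(-472*z^3 + 1305*z^2 + 150*z + 495)/(125*z^6 + 450*z^5 + 165*z^4 - 684*z^3 - 165*z^2 + 450*z - 125)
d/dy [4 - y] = -1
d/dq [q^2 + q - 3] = 2*q + 1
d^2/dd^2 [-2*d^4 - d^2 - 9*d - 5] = -24*d^2 - 2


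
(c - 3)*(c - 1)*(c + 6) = c^3 + 2*c^2 - 21*c + 18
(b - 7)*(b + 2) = b^2 - 5*b - 14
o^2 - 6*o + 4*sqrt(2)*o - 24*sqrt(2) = (o - 6)*(o + 4*sqrt(2))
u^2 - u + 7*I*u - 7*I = (u - 1)*(u + 7*I)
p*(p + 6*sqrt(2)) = p^2 + 6*sqrt(2)*p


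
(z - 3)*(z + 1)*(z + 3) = z^3 + z^2 - 9*z - 9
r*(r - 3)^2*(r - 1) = r^4 - 7*r^3 + 15*r^2 - 9*r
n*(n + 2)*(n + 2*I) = n^3 + 2*n^2 + 2*I*n^2 + 4*I*n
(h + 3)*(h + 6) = h^2 + 9*h + 18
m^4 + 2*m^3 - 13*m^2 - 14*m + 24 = (m - 3)*(m - 1)*(m + 2)*(m + 4)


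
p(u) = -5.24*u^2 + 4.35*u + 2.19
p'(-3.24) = 38.31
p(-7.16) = -297.59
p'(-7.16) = 79.39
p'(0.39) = 0.26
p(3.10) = -34.68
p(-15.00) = -1242.06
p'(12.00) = -121.41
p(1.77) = -6.53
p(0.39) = 3.09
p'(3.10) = -28.14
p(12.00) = -700.17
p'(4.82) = -46.16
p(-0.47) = -1.01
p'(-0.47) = 9.28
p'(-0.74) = 12.11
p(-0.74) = -3.90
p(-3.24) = -66.91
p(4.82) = -98.58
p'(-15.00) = 161.55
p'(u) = 4.35 - 10.48*u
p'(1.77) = -14.20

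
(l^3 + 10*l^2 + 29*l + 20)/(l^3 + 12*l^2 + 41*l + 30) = (l + 4)/(l + 6)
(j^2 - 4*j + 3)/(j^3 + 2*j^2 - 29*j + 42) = (j - 1)/(j^2 + 5*j - 14)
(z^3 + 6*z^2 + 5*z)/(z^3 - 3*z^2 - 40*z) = (z + 1)/(z - 8)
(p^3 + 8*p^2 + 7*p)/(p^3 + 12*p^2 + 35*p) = (p + 1)/(p + 5)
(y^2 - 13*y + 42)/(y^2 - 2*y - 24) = (y - 7)/(y + 4)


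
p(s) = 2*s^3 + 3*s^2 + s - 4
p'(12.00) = 937.00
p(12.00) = 3896.00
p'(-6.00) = 181.00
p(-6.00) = -334.00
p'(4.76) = 165.51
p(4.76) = 284.43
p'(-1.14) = 1.96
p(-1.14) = -4.20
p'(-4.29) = 85.68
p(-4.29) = -110.98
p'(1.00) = 13.00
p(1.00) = 2.00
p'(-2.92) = 34.64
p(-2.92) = -31.13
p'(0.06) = 1.38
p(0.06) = -3.93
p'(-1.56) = 6.24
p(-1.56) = -5.85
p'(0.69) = 8.00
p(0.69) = -1.22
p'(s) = 6*s^2 + 6*s + 1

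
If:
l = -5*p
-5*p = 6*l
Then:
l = 0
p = 0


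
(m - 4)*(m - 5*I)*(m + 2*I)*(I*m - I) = I*m^4 + 3*m^3 - 5*I*m^3 - 15*m^2 + 14*I*m^2 + 12*m - 50*I*m + 40*I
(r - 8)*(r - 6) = r^2 - 14*r + 48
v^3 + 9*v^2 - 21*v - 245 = (v - 5)*(v + 7)^2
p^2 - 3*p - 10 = (p - 5)*(p + 2)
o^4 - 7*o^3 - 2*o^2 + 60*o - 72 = (o - 6)*(o - 2)^2*(o + 3)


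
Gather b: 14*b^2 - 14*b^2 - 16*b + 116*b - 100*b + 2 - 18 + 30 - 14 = 0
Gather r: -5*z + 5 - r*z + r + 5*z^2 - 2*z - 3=r*(1 - z) + 5*z^2 - 7*z + 2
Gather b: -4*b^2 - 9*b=-4*b^2 - 9*b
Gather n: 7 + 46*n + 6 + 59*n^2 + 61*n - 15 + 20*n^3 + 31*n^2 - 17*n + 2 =20*n^3 + 90*n^2 + 90*n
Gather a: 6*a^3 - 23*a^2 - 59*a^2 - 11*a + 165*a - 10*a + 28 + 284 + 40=6*a^3 - 82*a^2 + 144*a + 352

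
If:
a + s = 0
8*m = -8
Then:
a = -s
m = -1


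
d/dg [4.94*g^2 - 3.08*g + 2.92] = 9.88*g - 3.08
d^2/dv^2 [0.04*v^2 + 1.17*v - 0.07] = 0.0800000000000000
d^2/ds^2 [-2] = 0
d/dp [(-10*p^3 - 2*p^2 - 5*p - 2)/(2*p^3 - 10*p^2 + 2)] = (52*p^4 + 10*p^3 - 49*p^2 - 24*p - 5)/(2*(p^6 - 10*p^5 + 25*p^4 + 2*p^3 - 10*p^2 + 1))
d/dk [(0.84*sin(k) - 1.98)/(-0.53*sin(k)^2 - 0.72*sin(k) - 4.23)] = (0.4452*sin(k)^2 - 2.0988*sin(k) - 4.9788)*cos(k)/(0.2809*sin(k)^4 + 0.7632*sin(k)^3 + 5.0022*sin(k)^2 + 6.0912*sin(k) + 17.8929)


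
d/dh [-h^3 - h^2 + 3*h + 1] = -3*h^2 - 2*h + 3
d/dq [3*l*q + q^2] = 3*l + 2*q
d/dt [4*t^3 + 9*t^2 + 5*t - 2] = 12*t^2 + 18*t + 5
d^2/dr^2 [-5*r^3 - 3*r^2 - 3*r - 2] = -30*r - 6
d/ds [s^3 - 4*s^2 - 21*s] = 3*s^2 - 8*s - 21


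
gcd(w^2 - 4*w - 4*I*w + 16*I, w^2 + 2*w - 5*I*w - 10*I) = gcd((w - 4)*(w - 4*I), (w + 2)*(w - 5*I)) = 1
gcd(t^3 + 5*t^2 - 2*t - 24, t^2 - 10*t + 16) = t - 2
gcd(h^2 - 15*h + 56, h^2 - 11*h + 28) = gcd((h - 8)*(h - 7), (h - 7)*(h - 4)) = h - 7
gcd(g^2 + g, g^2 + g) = g^2 + g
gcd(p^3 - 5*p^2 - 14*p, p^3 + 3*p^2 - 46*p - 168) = p - 7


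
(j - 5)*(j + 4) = j^2 - j - 20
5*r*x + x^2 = x*(5*r + x)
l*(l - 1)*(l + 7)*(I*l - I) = I*l^4 + 5*I*l^3 - 13*I*l^2 + 7*I*l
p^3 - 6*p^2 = p^2*(p - 6)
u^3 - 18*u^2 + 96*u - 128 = (u - 8)^2*(u - 2)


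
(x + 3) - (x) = 3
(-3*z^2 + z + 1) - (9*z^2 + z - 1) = 2 - 12*z^2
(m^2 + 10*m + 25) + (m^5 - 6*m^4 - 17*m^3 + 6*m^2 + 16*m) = m^5 - 6*m^4 - 17*m^3 + 7*m^2 + 26*m + 25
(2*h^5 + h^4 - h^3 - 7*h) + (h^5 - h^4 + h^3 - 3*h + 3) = 3*h^5 - 10*h + 3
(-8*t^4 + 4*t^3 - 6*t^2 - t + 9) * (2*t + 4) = -16*t^5 - 24*t^4 + 4*t^3 - 26*t^2 + 14*t + 36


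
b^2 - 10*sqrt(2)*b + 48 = (b - 6*sqrt(2))*(b - 4*sqrt(2))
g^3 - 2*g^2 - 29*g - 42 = (g - 7)*(g + 2)*(g + 3)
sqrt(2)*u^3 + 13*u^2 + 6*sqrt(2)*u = u*(u + 6*sqrt(2))*(sqrt(2)*u + 1)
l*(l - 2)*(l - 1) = l^3 - 3*l^2 + 2*l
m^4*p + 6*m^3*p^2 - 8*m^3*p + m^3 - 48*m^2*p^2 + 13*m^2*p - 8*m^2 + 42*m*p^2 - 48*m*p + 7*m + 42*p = (m - 7)*(m - 1)*(m + 6*p)*(m*p + 1)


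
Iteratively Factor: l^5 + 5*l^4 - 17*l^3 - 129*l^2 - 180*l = (l - 5)*(l^4 + 10*l^3 + 33*l^2 + 36*l) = (l - 5)*(l + 3)*(l^3 + 7*l^2 + 12*l) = (l - 5)*(l + 3)^2*(l^2 + 4*l) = l*(l - 5)*(l + 3)^2*(l + 4)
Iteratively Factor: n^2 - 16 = (n + 4)*(n - 4)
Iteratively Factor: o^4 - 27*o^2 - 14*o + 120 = (o + 3)*(o^3 - 3*o^2 - 18*o + 40) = (o - 2)*(o + 3)*(o^2 - o - 20) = (o - 5)*(o - 2)*(o + 3)*(o + 4)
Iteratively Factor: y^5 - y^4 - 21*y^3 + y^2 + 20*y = (y + 4)*(y^4 - 5*y^3 - y^2 + 5*y) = y*(y + 4)*(y^3 - 5*y^2 - y + 5) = y*(y + 1)*(y + 4)*(y^2 - 6*y + 5) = y*(y - 5)*(y + 1)*(y + 4)*(y - 1)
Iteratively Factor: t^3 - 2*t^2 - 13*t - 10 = (t + 1)*(t^2 - 3*t - 10) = (t + 1)*(t + 2)*(t - 5)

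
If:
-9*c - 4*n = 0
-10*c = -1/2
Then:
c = 1/20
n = -9/80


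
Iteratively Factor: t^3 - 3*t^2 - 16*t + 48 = (t - 4)*(t^2 + t - 12) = (t - 4)*(t - 3)*(t + 4)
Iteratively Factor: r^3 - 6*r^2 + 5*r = (r - 5)*(r^2 - r) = (r - 5)*(r - 1)*(r)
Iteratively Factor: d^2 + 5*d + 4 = (d + 4)*(d + 1)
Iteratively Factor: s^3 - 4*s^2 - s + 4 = (s - 4)*(s^2 - 1) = (s - 4)*(s + 1)*(s - 1)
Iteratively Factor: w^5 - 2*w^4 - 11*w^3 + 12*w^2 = (w)*(w^4 - 2*w^3 - 11*w^2 + 12*w) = w*(w - 4)*(w^3 + 2*w^2 - 3*w) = w*(w - 4)*(w + 3)*(w^2 - w) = w^2*(w - 4)*(w + 3)*(w - 1)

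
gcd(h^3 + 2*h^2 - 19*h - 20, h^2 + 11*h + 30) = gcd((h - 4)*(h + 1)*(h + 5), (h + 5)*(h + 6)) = h + 5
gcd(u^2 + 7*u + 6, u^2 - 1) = u + 1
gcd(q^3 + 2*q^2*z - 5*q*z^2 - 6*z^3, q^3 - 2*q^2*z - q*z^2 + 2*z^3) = -q^2 + q*z + 2*z^2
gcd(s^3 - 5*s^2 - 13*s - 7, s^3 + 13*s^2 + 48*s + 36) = s + 1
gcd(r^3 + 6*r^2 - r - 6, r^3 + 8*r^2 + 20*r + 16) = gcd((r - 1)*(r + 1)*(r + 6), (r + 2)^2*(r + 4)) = 1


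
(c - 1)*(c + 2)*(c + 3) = c^3 + 4*c^2 + c - 6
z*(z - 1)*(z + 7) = z^3 + 6*z^2 - 7*z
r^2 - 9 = (r - 3)*(r + 3)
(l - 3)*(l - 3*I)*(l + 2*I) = l^3 - 3*l^2 - I*l^2 + 6*l + 3*I*l - 18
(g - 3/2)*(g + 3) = g^2 + 3*g/2 - 9/2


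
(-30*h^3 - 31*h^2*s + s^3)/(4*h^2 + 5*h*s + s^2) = (-30*h^2 - h*s + s^2)/(4*h + s)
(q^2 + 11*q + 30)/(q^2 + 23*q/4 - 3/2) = 4*(q + 5)/(4*q - 1)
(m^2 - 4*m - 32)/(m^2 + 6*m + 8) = (m - 8)/(m + 2)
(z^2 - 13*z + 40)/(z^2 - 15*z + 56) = (z - 5)/(z - 7)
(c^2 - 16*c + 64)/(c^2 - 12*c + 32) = (c - 8)/(c - 4)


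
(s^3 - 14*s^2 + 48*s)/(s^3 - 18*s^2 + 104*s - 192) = s/(s - 4)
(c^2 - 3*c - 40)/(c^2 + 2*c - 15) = (c - 8)/(c - 3)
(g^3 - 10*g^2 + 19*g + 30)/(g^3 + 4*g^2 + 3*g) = (g^2 - 11*g + 30)/(g*(g + 3))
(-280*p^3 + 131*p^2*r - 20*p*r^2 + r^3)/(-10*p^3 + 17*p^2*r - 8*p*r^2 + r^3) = (56*p^2 - 15*p*r + r^2)/(2*p^2 - 3*p*r + r^2)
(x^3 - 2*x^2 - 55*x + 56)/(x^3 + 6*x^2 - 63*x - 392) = (x - 1)/(x + 7)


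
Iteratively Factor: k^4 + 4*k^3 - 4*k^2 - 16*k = (k + 4)*(k^3 - 4*k) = (k - 2)*(k + 4)*(k^2 + 2*k) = k*(k - 2)*(k + 4)*(k + 2)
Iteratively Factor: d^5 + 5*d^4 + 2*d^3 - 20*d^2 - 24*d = (d + 2)*(d^4 + 3*d^3 - 4*d^2 - 12*d) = d*(d + 2)*(d^3 + 3*d^2 - 4*d - 12) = d*(d + 2)^2*(d^2 + d - 6) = d*(d + 2)^2*(d + 3)*(d - 2)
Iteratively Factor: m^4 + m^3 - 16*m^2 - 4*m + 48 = (m + 2)*(m^3 - m^2 - 14*m + 24) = (m + 2)*(m + 4)*(m^2 - 5*m + 6) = (m - 3)*(m + 2)*(m + 4)*(m - 2)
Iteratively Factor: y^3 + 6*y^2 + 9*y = (y + 3)*(y^2 + 3*y) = (y + 3)^2*(y)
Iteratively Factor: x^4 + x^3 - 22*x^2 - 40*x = (x)*(x^3 + x^2 - 22*x - 40) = x*(x + 2)*(x^2 - x - 20) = x*(x + 2)*(x + 4)*(x - 5)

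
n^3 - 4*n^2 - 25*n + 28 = (n - 7)*(n - 1)*(n + 4)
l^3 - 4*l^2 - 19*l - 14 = (l - 7)*(l + 1)*(l + 2)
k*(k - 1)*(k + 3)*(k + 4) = k^4 + 6*k^3 + 5*k^2 - 12*k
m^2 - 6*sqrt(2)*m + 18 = (m - 3*sqrt(2))^2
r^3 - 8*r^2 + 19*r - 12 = (r - 4)*(r - 3)*(r - 1)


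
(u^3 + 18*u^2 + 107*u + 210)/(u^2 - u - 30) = (u^2 + 13*u + 42)/(u - 6)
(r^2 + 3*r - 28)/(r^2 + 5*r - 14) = (r - 4)/(r - 2)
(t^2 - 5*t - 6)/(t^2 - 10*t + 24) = (t + 1)/(t - 4)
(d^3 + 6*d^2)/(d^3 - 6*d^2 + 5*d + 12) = d^2*(d + 6)/(d^3 - 6*d^2 + 5*d + 12)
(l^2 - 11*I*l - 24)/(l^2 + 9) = (l - 8*I)/(l + 3*I)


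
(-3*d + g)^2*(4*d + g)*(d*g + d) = 36*d^4*g + 36*d^4 - 15*d^3*g^2 - 15*d^3*g - 2*d^2*g^3 - 2*d^2*g^2 + d*g^4 + d*g^3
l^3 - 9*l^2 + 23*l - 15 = (l - 5)*(l - 3)*(l - 1)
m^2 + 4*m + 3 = (m + 1)*(m + 3)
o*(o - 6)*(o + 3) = o^3 - 3*o^2 - 18*o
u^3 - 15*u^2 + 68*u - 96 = (u - 8)*(u - 4)*(u - 3)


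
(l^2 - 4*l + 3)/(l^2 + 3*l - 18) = (l - 1)/(l + 6)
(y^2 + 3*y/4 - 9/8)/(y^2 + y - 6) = (y^2 + 3*y/4 - 9/8)/(y^2 + y - 6)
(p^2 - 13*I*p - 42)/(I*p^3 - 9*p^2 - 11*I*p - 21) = (-p^2 + 13*I*p + 42)/(-I*p^3 + 9*p^2 + 11*I*p + 21)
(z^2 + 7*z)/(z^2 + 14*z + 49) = z/(z + 7)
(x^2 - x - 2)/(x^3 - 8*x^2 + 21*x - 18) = (x + 1)/(x^2 - 6*x + 9)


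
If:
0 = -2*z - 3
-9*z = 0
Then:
No Solution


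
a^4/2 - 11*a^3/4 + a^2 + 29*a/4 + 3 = (a/2 + 1/4)*(a - 4)*(a - 3)*(a + 1)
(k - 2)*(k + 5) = k^2 + 3*k - 10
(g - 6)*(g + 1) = g^2 - 5*g - 6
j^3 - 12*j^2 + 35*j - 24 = (j - 8)*(j - 3)*(j - 1)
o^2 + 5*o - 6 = (o - 1)*(o + 6)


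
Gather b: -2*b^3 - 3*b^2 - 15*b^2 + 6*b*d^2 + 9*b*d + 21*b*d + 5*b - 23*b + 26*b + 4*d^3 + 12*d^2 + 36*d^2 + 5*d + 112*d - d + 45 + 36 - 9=-2*b^3 - 18*b^2 + b*(6*d^2 + 30*d + 8) + 4*d^3 + 48*d^2 + 116*d + 72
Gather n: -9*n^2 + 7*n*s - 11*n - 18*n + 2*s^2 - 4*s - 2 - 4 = -9*n^2 + n*(7*s - 29) + 2*s^2 - 4*s - 6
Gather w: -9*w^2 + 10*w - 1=-9*w^2 + 10*w - 1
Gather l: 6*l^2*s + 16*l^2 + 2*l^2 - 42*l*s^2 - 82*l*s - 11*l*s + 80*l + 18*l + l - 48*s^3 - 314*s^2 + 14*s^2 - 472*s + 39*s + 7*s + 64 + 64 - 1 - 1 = l^2*(6*s + 18) + l*(-42*s^2 - 93*s + 99) - 48*s^3 - 300*s^2 - 426*s + 126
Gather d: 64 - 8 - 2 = 54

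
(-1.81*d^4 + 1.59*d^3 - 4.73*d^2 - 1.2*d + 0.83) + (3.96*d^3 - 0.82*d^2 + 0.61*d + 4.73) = -1.81*d^4 + 5.55*d^3 - 5.55*d^2 - 0.59*d + 5.56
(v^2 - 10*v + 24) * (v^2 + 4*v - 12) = v^4 - 6*v^3 - 28*v^2 + 216*v - 288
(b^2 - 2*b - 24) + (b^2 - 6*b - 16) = 2*b^2 - 8*b - 40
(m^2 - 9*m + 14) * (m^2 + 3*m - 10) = m^4 - 6*m^3 - 23*m^2 + 132*m - 140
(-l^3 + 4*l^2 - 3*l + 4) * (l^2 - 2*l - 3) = -l^5 + 6*l^4 - 8*l^3 - 2*l^2 + l - 12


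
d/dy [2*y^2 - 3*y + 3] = 4*y - 3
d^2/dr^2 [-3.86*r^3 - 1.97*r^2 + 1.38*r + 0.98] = -23.16*r - 3.94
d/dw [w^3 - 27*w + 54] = 3*w^2 - 27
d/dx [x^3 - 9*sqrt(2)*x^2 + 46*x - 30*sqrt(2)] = 3*x^2 - 18*sqrt(2)*x + 46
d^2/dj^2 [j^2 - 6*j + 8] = 2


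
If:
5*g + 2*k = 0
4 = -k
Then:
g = 8/5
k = -4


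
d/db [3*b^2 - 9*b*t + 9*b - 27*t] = 6*b - 9*t + 9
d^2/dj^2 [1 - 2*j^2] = -4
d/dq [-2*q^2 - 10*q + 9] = -4*q - 10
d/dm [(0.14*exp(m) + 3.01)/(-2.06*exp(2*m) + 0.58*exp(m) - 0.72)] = (0.2884*exp(2*m) + 12.4012*exp(m) - 1.8466)*exp(m)/(4.2436*exp(4*m) - 2.3896*exp(3*m) + 3.3028*exp(2*m) - 0.8352*exp(m) + 0.5184)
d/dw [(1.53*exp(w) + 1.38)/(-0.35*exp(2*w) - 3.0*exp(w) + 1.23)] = (0.5355*exp(2*w) + 0.966*exp(w) + 6.0219)*exp(w)/(0.1225*exp(4*w) + 2.1*exp(3*w) + 8.139*exp(2*w) - 7.38*exp(w) + 1.5129)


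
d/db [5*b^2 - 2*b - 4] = 10*b - 2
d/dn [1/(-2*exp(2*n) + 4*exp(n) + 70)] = (exp(n) - 1)*exp(n)/(-exp(2*n) + 2*exp(n) + 35)^2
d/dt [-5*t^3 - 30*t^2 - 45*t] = -15*t^2 - 60*t - 45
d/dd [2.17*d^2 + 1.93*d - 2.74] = 4.34*d + 1.93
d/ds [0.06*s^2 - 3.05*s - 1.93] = 0.12*s - 3.05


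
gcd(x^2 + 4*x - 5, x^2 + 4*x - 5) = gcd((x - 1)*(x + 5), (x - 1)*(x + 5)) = x^2 + 4*x - 5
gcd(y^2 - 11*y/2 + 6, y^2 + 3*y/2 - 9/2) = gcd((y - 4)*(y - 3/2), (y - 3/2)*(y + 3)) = y - 3/2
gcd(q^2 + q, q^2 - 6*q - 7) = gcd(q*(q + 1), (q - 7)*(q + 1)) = q + 1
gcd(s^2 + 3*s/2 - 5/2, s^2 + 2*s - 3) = s - 1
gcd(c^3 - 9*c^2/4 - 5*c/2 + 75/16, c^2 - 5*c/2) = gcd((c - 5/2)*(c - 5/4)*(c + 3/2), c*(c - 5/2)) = c - 5/2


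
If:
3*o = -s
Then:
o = -s/3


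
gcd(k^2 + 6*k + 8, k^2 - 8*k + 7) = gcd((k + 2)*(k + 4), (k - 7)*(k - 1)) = 1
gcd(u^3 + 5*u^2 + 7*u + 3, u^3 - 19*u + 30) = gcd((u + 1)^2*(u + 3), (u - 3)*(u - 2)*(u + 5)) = 1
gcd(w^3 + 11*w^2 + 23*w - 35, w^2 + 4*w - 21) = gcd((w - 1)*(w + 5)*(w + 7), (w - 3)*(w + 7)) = w + 7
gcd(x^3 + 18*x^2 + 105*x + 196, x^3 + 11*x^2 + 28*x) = x^2 + 11*x + 28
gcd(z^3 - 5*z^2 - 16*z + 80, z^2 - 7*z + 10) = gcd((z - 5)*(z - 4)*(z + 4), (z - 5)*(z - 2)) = z - 5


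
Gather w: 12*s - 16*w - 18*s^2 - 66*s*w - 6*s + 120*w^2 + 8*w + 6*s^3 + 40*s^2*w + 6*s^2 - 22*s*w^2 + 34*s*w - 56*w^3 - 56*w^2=6*s^3 - 12*s^2 + 6*s - 56*w^3 + w^2*(64 - 22*s) + w*(40*s^2 - 32*s - 8)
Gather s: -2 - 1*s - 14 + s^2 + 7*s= s^2 + 6*s - 16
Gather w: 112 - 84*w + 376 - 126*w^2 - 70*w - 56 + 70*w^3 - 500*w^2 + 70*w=70*w^3 - 626*w^2 - 84*w + 432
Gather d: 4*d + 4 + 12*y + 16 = 4*d + 12*y + 20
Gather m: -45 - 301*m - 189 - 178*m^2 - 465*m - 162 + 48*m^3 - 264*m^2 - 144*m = 48*m^3 - 442*m^2 - 910*m - 396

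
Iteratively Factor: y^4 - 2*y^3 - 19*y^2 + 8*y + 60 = (y + 3)*(y^3 - 5*y^2 - 4*y + 20) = (y - 5)*(y + 3)*(y^2 - 4) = (y - 5)*(y - 2)*(y + 3)*(y + 2)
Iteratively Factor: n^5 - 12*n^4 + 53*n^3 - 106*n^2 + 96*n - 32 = (n - 1)*(n^4 - 11*n^3 + 42*n^2 - 64*n + 32) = (n - 4)*(n - 1)*(n^3 - 7*n^2 + 14*n - 8) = (n - 4)*(n - 1)^2*(n^2 - 6*n + 8) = (n - 4)^2*(n - 1)^2*(n - 2)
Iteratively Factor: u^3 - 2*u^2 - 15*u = (u + 3)*(u^2 - 5*u) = u*(u + 3)*(u - 5)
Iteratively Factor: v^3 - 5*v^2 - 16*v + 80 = (v + 4)*(v^2 - 9*v + 20) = (v - 5)*(v + 4)*(v - 4)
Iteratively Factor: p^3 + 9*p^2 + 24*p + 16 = (p + 1)*(p^2 + 8*p + 16) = (p + 1)*(p + 4)*(p + 4)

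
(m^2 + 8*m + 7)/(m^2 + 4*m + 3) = (m + 7)/(m + 3)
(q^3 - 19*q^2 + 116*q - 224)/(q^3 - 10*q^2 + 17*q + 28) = (q - 8)/(q + 1)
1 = 1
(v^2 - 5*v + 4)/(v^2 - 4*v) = (v - 1)/v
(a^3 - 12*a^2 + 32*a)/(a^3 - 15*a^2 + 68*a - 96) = a/(a - 3)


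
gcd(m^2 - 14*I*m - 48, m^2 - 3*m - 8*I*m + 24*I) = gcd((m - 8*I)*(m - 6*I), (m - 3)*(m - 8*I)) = m - 8*I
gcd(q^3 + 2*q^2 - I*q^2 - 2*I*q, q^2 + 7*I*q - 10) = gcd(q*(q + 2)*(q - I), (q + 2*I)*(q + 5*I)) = 1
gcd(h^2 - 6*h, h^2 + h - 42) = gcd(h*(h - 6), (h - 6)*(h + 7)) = h - 6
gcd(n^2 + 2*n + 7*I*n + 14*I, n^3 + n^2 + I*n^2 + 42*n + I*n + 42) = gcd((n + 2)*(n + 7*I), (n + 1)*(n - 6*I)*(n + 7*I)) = n + 7*I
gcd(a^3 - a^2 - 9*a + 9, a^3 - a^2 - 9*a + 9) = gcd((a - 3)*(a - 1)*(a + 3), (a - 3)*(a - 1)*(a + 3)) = a^3 - a^2 - 9*a + 9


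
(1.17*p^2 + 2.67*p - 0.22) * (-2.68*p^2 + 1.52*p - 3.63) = -3.1356*p^4 - 5.3772*p^3 + 0.4009*p^2 - 10.0265*p + 0.7986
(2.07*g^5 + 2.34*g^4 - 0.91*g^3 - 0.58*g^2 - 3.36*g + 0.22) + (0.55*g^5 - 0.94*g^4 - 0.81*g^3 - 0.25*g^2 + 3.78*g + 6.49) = 2.62*g^5 + 1.4*g^4 - 1.72*g^3 - 0.83*g^2 + 0.42*g + 6.71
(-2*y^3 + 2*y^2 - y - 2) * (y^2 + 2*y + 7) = -2*y^5 - 2*y^4 - 11*y^3 + 10*y^2 - 11*y - 14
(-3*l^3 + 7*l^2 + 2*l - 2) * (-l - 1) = 3*l^4 - 4*l^3 - 9*l^2 + 2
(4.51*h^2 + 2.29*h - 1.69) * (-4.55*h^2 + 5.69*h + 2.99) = -20.5205*h^4 + 15.2424*h^3 + 34.2045*h^2 - 2.769*h - 5.0531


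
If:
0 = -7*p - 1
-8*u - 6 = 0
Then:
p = -1/7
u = -3/4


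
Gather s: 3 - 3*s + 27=30 - 3*s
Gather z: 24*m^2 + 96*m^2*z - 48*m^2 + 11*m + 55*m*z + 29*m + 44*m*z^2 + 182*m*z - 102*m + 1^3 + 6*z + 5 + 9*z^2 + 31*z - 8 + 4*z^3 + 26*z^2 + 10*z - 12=-24*m^2 - 62*m + 4*z^3 + z^2*(44*m + 35) + z*(96*m^2 + 237*m + 47) - 14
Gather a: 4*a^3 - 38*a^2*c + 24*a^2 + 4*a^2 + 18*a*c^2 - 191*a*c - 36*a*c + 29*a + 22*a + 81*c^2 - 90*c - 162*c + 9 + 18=4*a^3 + a^2*(28 - 38*c) + a*(18*c^2 - 227*c + 51) + 81*c^2 - 252*c + 27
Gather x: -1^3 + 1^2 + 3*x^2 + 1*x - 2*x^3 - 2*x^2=-2*x^3 + x^2 + x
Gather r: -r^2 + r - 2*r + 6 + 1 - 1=-r^2 - r + 6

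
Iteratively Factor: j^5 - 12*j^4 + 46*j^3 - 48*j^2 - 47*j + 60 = (j - 5)*(j^4 - 7*j^3 + 11*j^2 + 7*j - 12) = (j - 5)*(j - 3)*(j^3 - 4*j^2 - j + 4) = (j - 5)*(j - 3)*(j + 1)*(j^2 - 5*j + 4) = (j - 5)*(j - 3)*(j - 1)*(j + 1)*(j - 4)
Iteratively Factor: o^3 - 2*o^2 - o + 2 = (o - 2)*(o^2 - 1) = (o - 2)*(o + 1)*(o - 1)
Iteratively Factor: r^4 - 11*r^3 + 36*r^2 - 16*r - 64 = (r + 1)*(r^3 - 12*r^2 + 48*r - 64) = (r - 4)*(r + 1)*(r^2 - 8*r + 16) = (r - 4)^2*(r + 1)*(r - 4)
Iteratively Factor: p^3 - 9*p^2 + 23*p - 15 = (p - 3)*(p^2 - 6*p + 5) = (p - 5)*(p - 3)*(p - 1)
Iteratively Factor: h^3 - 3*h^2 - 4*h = (h + 1)*(h^2 - 4*h) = h*(h + 1)*(h - 4)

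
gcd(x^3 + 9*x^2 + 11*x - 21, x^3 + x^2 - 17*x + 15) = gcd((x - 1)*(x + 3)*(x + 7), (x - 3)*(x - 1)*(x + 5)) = x - 1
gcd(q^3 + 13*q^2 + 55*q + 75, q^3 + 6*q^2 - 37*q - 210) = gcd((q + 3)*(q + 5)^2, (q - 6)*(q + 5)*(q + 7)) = q + 5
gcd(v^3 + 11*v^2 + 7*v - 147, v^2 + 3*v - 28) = v + 7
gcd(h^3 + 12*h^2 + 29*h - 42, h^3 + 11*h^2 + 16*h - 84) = h^2 + 13*h + 42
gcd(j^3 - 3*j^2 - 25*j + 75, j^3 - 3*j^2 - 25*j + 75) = j^3 - 3*j^2 - 25*j + 75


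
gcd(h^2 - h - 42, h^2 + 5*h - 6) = h + 6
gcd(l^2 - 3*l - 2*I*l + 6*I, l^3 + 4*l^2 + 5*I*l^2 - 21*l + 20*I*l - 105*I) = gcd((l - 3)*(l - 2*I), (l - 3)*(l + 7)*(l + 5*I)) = l - 3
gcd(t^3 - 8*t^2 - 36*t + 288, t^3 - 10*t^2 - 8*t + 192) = t^2 - 14*t + 48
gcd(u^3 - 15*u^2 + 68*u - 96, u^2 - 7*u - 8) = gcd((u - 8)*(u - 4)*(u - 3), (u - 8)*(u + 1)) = u - 8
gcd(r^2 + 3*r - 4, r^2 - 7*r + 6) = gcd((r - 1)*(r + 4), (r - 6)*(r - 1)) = r - 1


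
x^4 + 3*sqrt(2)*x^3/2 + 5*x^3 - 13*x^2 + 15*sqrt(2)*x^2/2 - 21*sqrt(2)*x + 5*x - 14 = (x - 2)*(x + 7)*(x + sqrt(2)/2)*(x + sqrt(2))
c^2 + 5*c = c*(c + 5)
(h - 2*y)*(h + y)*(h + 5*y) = h^3 + 4*h^2*y - 7*h*y^2 - 10*y^3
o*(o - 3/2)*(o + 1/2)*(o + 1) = o^4 - 7*o^2/4 - 3*o/4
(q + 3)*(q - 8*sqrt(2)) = q^2 - 8*sqrt(2)*q + 3*q - 24*sqrt(2)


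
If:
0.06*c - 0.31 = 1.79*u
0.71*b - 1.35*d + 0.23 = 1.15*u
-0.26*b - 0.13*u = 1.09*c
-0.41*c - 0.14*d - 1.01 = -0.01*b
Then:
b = 32.38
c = -7.67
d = 17.56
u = -0.43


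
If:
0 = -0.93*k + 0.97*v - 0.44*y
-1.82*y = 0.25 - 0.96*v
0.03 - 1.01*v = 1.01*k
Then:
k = 0.05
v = -0.02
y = -0.15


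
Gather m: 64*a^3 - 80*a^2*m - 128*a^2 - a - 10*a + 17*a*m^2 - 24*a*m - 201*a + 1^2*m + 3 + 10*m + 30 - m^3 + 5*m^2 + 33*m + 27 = 64*a^3 - 128*a^2 - 212*a - m^3 + m^2*(17*a + 5) + m*(-80*a^2 - 24*a + 44) + 60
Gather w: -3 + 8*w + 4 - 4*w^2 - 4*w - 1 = -4*w^2 + 4*w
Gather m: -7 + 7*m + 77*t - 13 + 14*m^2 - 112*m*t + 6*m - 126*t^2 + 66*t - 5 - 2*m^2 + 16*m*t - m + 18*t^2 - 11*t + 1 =12*m^2 + m*(12 - 96*t) - 108*t^2 + 132*t - 24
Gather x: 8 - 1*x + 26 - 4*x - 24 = 10 - 5*x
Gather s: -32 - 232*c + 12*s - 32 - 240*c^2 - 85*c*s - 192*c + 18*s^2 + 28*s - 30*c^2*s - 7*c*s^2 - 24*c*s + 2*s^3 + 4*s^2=-240*c^2 - 424*c + 2*s^3 + s^2*(22 - 7*c) + s*(-30*c^2 - 109*c + 40) - 64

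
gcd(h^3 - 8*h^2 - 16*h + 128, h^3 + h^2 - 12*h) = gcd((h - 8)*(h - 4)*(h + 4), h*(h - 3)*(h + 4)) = h + 4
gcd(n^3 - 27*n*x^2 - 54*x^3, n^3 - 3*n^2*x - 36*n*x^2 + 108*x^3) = -n + 6*x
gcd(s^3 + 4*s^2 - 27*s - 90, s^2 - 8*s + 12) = 1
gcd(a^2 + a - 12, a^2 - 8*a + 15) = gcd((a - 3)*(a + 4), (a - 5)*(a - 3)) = a - 3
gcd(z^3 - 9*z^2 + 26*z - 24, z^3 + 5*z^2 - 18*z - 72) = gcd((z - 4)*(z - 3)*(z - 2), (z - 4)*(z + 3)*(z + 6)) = z - 4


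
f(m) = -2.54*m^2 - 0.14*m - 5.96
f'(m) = -5.08*m - 0.14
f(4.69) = -62.49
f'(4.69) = -23.97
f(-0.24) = -6.07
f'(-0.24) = 1.08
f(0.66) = -7.16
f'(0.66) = -3.49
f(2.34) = -20.20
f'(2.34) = -12.03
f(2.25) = -19.13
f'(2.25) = -11.57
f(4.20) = -51.35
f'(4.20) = -21.48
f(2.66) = -24.30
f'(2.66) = -13.65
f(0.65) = -7.12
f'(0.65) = -3.44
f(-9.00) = -210.44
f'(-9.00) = 45.58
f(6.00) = -98.24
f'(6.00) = -30.62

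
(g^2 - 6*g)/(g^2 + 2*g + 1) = g*(g - 6)/(g^2 + 2*g + 1)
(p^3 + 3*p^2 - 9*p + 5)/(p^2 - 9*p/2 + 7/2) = 2*(p^2 + 4*p - 5)/(2*p - 7)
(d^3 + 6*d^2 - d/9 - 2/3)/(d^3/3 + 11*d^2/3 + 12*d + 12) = (9*d^2 - 1)/(3*(d^2 + 5*d + 6))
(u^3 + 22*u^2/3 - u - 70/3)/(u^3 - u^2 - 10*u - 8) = (3*u^2 + 16*u - 35)/(3*(u^2 - 3*u - 4))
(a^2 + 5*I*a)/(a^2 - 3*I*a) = (a + 5*I)/(a - 3*I)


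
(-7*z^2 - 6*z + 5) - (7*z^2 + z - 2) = -14*z^2 - 7*z + 7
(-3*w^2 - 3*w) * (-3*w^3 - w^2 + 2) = 9*w^5 + 12*w^4 + 3*w^3 - 6*w^2 - 6*w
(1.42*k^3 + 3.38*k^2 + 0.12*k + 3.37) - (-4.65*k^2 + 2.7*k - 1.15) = 1.42*k^3 + 8.03*k^2 - 2.58*k + 4.52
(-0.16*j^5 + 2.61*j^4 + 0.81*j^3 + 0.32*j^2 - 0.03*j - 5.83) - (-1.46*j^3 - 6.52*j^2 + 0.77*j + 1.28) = -0.16*j^5 + 2.61*j^4 + 2.27*j^3 + 6.84*j^2 - 0.8*j - 7.11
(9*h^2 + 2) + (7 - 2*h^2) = 7*h^2 + 9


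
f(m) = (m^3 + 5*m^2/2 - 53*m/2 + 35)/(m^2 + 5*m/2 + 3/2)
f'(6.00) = 1.17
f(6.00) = 3.47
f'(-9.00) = 1.77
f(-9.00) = -4.22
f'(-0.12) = -80.84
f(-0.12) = 31.47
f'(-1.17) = -2944.72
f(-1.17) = -1209.01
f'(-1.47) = 170541.72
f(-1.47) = -5402.89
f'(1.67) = -1.35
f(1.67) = 0.28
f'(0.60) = -13.30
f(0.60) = 6.02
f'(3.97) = 1.05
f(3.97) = 1.17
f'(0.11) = -41.85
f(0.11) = 17.97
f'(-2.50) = 99.00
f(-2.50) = 67.50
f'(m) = (-2*m - 5/2)*(m^3 + 5*m^2/2 - 53*m/2 + 35)/(m^2 + 5*m/2 + 3/2)^2 + (3*m^2 + 5*m - 53/2)/(m^2 + 5*m/2 + 3/2)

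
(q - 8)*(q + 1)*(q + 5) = q^3 - 2*q^2 - 43*q - 40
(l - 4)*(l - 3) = l^2 - 7*l + 12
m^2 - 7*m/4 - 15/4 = (m - 3)*(m + 5/4)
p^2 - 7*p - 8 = (p - 8)*(p + 1)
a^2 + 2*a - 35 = (a - 5)*(a + 7)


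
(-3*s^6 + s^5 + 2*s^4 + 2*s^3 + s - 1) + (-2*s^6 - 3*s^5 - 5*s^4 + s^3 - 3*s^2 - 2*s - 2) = -5*s^6 - 2*s^5 - 3*s^4 + 3*s^3 - 3*s^2 - s - 3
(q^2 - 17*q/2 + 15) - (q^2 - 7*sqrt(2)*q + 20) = -17*q/2 + 7*sqrt(2)*q - 5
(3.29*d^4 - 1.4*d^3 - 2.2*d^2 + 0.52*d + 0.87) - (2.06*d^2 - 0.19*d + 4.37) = 3.29*d^4 - 1.4*d^3 - 4.26*d^2 + 0.71*d - 3.5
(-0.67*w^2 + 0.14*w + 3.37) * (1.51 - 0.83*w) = 0.5561*w^3 - 1.1279*w^2 - 2.5857*w + 5.0887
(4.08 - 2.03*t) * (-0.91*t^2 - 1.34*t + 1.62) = 1.8473*t^3 - 0.9926*t^2 - 8.7558*t + 6.6096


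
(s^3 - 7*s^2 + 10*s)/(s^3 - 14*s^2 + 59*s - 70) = s/(s - 7)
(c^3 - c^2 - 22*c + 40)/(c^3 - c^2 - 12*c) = (c^2 + 3*c - 10)/(c*(c + 3))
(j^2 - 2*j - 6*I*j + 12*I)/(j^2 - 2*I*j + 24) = (j - 2)/(j + 4*I)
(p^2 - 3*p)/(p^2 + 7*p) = (p - 3)/(p + 7)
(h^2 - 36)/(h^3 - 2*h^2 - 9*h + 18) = (h^2 - 36)/(h^3 - 2*h^2 - 9*h + 18)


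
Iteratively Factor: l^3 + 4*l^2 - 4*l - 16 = (l + 2)*(l^2 + 2*l - 8) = (l + 2)*(l + 4)*(l - 2)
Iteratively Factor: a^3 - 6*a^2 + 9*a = (a - 3)*(a^2 - 3*a) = a*(a - 3)*(a - 3)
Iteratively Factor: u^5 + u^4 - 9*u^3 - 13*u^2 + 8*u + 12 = (u - 3)*(u^4 + 4*u^3 + 3*u^2 - 4*u - 4) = (u - 3)*(u + 1)*(u^3 + 3*u^2 - 4) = (u - 3)*(u - 1)*(u + 1)*(u^2 + 4*u + 4) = (u - 3)*(u - 1)*(u + 1)*(u + 2)*(u + 2)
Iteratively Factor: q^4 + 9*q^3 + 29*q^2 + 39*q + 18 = (q + 3)*(q^3 + 6*q^2 + 11*q + 6) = (q + 3)^2*(q^2 + 3*q + 2) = (q + 1)*(q + 3)^2*(q + 2)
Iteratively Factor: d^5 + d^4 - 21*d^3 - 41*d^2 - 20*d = (d - 5)*(d^4 + 6*d^3 + 9*d^2 + 4*d) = (d - 5)*(d + 1)*(d^3 + 5*d^2 + 4*d) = d*(d - 5)*(d + 1)*(d^2 + 5*d + 4) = d*(d - 5)*(d + 1)^2*(d + 4)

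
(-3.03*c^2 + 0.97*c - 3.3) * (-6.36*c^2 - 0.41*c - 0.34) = 19.2708*c^4 - 4.9269*c^3 + 21.6205*c^2 + 1.0232*c + 1.122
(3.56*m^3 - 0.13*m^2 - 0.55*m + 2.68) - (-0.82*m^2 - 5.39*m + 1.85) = 3.56*m^3 + 0.69*m^2 + 4.84*m + 0.83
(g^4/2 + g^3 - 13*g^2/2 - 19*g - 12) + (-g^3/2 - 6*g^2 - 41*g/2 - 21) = g^4/2 + g^3/2 - 25*g^2/2 - 79*g/2 - 33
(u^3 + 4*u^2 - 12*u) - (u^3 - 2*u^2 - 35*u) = 6*u^2 + 23*u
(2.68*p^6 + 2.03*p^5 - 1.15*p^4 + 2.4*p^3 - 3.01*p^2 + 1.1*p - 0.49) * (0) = 0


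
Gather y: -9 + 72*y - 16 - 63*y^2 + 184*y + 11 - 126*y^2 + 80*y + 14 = -189*y^2 + 336*y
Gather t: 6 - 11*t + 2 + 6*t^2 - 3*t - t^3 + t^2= -t^3 + 7*t^2 - 14*t + 8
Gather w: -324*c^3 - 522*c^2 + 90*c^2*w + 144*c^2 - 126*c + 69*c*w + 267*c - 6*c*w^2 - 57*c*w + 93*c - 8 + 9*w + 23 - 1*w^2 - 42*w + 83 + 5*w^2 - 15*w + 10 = -324*c^3 - 378*c^2 + 234*c + w^2*(4 - 6*c) + w*(90*c^2 + 12*c - 48) + 108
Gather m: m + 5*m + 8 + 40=6*m + 48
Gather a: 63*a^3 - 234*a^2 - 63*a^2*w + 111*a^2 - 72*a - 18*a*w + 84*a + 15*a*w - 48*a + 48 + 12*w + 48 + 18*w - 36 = 63*a^3 + a^2*(-63*w - 123) + a*(-3*w - 36) + 30*w + 60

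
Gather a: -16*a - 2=-16*a - 2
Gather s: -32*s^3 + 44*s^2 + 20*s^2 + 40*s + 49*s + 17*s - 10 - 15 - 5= -32*s^3 + 64*s^2 + 106*s - 30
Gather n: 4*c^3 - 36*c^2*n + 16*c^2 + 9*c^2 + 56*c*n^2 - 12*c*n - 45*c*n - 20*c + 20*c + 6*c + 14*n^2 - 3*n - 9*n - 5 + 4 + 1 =4*c^3 + 25*c^2 + 6*c + n^2*(56*c + 14) + n*(-36*c^2 - 57*c - 12)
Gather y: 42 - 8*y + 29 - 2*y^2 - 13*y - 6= -2*y^2 - 21*y + 65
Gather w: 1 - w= 1 - w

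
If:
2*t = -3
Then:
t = -3/2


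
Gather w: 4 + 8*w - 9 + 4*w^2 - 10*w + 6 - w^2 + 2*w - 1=3*w^2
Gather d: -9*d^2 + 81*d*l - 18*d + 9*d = -9*d^2 + d*(81*l - 9)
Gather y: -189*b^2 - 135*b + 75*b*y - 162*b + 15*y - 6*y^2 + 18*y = -189*b^2 - 297*b - 6*y^2 + y*(75*b + 33)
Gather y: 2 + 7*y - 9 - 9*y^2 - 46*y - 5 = -9*y^2 - 39*y - 12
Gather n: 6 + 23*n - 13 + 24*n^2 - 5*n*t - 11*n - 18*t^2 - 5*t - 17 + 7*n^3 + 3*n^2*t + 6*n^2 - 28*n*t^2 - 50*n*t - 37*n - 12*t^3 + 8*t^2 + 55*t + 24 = 7*n^3 + n^2*(3*t + 30) + n*(-28*t^2 - 55*t - 25) - 12*t^3 - 10*t^2 + 50*t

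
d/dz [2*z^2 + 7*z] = 4*z + 7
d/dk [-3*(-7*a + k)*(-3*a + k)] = 30*a - 6*k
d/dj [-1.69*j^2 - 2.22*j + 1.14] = -3.38*j - 2.22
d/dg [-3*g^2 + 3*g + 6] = 3 - 6*g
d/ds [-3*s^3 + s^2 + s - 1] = -9*s^2 + 2*s + 1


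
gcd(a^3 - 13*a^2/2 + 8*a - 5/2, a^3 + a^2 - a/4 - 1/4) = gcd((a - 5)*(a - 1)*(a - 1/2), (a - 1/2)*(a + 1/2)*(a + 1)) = a - 1/2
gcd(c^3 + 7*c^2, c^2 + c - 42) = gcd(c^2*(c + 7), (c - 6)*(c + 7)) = c + 7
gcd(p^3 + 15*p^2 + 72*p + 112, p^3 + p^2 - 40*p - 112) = p^2 + 8*p + 16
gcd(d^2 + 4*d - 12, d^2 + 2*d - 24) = d + 6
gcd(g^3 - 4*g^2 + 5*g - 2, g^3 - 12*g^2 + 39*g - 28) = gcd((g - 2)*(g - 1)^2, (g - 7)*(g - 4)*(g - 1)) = g - 1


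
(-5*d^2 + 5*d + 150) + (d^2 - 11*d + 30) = -4*d^2 - 6*d + 180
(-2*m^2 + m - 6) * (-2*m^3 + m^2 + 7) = 4*m^5 - 4*m^4 + 13*m^3 - 20*m^2 + 7*m - 42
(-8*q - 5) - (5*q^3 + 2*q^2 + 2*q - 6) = -5*q^3 - 2*q^2 - 10*q + 1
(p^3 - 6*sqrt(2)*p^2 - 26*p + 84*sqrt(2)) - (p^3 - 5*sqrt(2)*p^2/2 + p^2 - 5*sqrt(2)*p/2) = -7*sqrt(2)*p^2/2 - p^2 - 26*p + 5*sqrt(2)*p/2 + 84*sqrt(2)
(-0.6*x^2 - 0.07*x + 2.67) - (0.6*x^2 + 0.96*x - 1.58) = -1.2*x^2 - 1.03*x + 4.25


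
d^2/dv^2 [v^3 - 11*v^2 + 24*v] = 6*v - 22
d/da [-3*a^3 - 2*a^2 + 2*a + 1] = -9*a^2 - 4*a + 2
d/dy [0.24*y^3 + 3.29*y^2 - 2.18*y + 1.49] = 0.72*y^2 + 6.58*y - 2.18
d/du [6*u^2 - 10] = 12*u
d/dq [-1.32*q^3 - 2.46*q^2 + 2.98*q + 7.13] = -3.96*q^2 - 4.92*q + 2.98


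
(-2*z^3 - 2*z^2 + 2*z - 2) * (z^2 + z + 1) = -2*z^5 - 4*z^4 - 2*z^3 - 2*z^2 - 2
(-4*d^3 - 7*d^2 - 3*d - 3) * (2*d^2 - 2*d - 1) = -8*d^5 - 6*d^4 + 12*d^3 + 7*d^2 + 9*d + 3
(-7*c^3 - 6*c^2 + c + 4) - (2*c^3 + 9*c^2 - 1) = -9*c^3 - 15*c^2 + c + 5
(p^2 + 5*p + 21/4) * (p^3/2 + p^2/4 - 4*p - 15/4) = p^5/2 + 11*p^4/4 - p^3/8 - 359*p^2/16 - 159*p/4 - 315/16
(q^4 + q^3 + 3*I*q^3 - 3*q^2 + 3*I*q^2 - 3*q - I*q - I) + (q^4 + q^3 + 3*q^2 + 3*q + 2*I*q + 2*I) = 2*q^4 + 2*q^3 + 3*I*q^3 + 3*I*q^2 + I*q + I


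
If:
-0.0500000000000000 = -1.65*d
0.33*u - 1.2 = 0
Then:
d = 0.03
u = 3.64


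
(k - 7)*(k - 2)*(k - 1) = k^3 - 10*k^2 + 23*k - 14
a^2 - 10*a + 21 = (a - 7)*(a - 3)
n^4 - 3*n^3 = n^3*(n - 3)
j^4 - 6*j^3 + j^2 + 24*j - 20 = (j - 5)*(j - 2)*(j - 1)*(j + 2)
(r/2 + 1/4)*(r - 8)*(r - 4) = r^3/2 - 23*r^2/4 + 13*r + 8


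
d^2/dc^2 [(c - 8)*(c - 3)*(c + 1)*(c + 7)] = 12*c^2 - 18*c - 114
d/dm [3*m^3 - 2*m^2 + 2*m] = 9*m^2 - 4*m + 2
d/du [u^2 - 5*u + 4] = 2*u - 5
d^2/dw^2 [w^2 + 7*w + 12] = 2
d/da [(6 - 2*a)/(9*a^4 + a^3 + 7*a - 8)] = 2*(-9*a^4 - a^3 - 7*a + (a - 3)*(36*a^3 + 3*a^2 + 7) + 8)/(9*a^4 + a^3 + 7*a - 8)^2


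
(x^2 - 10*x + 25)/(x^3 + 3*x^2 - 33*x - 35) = (x - 5)/(x^2 + 8*x + 7)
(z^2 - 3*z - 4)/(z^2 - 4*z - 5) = (z - 4)/(z - 5)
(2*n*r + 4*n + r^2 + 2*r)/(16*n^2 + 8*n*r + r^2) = (2*n*r + 4*n + r^2 + 2*r)/(16*n^2 + 8*n*r + r^2)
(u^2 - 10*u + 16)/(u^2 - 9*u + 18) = (u^2 - 10*u + 16)/(u^2 - 9*u + 18)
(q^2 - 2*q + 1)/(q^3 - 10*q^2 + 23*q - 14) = (q - 1)/(q^2 - 9*q + 14)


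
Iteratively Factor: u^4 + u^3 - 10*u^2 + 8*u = (u)*(u^3 + u^2 - 10*u + 8) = u*(u - 2)*(u^2 + 3*u - 4) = u*(u - 2)*(u + 4)*(u - 1)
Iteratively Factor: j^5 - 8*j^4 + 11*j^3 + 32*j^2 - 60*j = (j - 5)*(j^4 - 3*j^3 - 4*j^2 + 12*j) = (j - 5)*(j + 2)*(j^3 - 5*j^2 + 6*j) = (j - 5)*(j - 2)*(j + 2)*(j^2 - 3*j) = (j - 5)*(j - 3)*(j - 2)*(j + 2)*(j)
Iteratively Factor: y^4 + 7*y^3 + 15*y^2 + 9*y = (y)*(y^3 + 7*y^2 + 15*y + 9) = y*(y + 1)*(y^2 + 6*y + 9) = y*(y + 1)*(y + 3)*(y + 3)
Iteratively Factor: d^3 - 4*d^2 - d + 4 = (d - 4)*(d^2 - 1) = (d - 4)*(d - 1)*(d + 1)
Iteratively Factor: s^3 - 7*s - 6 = (s - 3)*(s^2 + 3*s + 2) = (s - 3)*(s + 2)*(s + 1)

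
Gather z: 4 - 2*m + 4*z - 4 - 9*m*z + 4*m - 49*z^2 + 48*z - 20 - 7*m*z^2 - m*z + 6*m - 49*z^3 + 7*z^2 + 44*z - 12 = 8*m - 49*z^3 + z^2*(-7*m - 42) + z*(96 - 10*m) - 32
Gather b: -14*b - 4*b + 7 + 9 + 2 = 18 - 18*b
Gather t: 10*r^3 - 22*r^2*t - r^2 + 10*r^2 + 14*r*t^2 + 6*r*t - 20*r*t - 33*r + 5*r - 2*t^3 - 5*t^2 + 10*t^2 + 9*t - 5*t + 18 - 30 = 10*r^3 + 9*r^2 - 28*r - 2*t^3 + t^2*(14*r + 5) + t*(-22*r^2 - 14*r + 4) - 12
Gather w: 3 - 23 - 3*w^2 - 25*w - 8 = -3*w^2 - 25*w - 28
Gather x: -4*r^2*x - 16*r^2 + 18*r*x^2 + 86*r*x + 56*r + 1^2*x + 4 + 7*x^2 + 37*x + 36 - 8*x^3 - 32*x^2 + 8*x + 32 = -16*r^2 + 56*r - 8*x^3 + x^2*(18*r - 25) + x*(-4*r^2 + 86*r + 46) + 72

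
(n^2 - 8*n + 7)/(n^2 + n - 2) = (n - 7)/(n + 2)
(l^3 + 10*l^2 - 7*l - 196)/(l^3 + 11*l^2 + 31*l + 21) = (l^2 + 3*l - 28)/(l^2 + 4*l + 3)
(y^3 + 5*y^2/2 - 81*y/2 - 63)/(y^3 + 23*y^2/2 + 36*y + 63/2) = (y - 6)/(y + 3)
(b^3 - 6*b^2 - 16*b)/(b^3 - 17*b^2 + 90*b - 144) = b*(b + 2)/(b^2 - 9*b + 18)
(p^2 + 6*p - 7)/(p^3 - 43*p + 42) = 1/(p - 6)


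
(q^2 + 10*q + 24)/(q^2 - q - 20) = (q + 6)/(q - 5)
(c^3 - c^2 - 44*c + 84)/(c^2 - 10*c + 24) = (c^2 + 5*c - 14)/(c - 4)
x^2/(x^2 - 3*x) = x/(x - 3)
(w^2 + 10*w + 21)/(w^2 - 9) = (w + 7)/(w - 3)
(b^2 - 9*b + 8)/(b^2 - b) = (b - 8)/b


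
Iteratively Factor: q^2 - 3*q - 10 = (q + 2)*(q - 5)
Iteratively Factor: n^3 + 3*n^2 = (n)*(n^2 + 3*n) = n*(n + 3)*(n)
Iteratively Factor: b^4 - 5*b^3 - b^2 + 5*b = (b - 1)*(b^3 - 4*b^2 - 5*b) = (b - 5)*(b - 1)*(b^2 + b) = b*(b - 5)*(b - 1)*(b + 1)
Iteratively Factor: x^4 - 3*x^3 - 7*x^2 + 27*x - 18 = (x - 1)*(x^3 - 2*x^2 - 9*x + 18) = (x - 1)*(x + 3)*(x^2 - 5*x + 6) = (x - 2)*(x - 1)*(x + 3)*(x - 3)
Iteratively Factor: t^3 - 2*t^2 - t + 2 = (t + 1)*(t^2 - 3*t + 2) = (t - 1)*(t + 1)*(t - 2)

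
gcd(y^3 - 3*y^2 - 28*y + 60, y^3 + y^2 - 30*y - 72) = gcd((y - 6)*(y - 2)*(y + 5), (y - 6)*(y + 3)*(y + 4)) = y - 6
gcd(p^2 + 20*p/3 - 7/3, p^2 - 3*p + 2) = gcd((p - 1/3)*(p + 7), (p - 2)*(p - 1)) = 1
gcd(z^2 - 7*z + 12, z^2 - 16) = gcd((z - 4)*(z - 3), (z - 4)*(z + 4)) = z - 4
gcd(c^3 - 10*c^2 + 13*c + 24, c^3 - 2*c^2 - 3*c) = c^2 - 2*c - 3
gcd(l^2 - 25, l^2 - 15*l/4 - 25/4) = l - 5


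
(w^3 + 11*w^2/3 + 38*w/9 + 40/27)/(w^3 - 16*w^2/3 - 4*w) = (w^2 + 3*w + 20/9)/(w*(w - 6))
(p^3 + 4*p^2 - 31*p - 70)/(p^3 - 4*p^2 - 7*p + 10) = (p + 7)/(p - 1)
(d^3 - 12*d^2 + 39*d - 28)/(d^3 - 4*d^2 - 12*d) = (-d^3 + 12*d^2 - 39*d + 28)/(d*(-d^2 + 4*d + 12))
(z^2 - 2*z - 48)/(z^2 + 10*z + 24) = (z - 8)/(z + 4)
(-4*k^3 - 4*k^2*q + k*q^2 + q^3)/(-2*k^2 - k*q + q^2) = 2*k + q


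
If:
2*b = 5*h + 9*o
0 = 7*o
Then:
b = 5*h/2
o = 0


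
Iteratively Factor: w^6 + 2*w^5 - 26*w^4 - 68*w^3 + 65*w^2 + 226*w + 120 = (w + 1)*(w^5 + w^4 - 27*w^3 - 41*w^2 + 106*w + 120) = (w - 2)*(w + 1)*(w^4 + 3*w^3 - 21*w^2 - 83*w - 60) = (w - 2)*(w + 1)*(w + 4)*(w^3 - w^2 - 17*w - 15) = (w - 5)*(w - 2)*(w + 1)*(w + 4)*(w^2 + 4*w + 3) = (w - 5)*(w - 2)*(w + 1)^2*(w + 4)*(w + 3)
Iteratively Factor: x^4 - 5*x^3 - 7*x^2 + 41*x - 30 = (x - 1)*(x^3 - 4*x^2 - 11*x + 30) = (x - 1)*(x + 3)*(x^2 - 7*x + 10) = (x - 5)*(x - 1)*(x + 3)*(x - 2)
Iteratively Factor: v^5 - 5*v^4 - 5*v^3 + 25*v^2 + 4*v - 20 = (v + 2)*(v^4 - 7*v^3 + 9*v^2 + 7*v - 10) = (v - 1)*(v + 2)*(v^3 - 6*v^2 + 3*v + 10) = (v - 1)*(v + 1)*(v + 2)*(v^2 - 7*v + 10) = (v - 2)*(v - 1)*(v + 1)*(v + 2)*(v - 5)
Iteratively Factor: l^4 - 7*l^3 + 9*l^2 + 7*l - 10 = (l - 1)*(l^3 - 6*l^2 + 3*l + 10) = (l - 5)*(l - 1)*(l^2 - l - 2) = (l - 5)*(l - 1)*(l + 1)*(l - 2)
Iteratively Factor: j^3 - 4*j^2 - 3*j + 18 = (j - 3)*(j^2 - j - 6) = (j - 3)^2*(j + 2)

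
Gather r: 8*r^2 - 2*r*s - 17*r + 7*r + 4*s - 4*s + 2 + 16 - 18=8*r^2 + r*(-2*s - 10)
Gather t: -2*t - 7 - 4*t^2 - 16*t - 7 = -4*t^2 - 18*t - 14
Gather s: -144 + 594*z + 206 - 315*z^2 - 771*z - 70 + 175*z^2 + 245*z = -140*z^2 + 68*z - 8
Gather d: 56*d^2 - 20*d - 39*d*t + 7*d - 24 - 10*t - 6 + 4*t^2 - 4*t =56*d^2 + d*(-39*t - 13) + 4*t^2 - 14*t - 30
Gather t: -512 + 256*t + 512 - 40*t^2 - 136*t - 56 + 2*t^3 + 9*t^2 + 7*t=2*t^3 - 31*t^2 + 127*t - 56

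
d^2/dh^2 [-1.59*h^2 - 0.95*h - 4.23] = -3.18000000000000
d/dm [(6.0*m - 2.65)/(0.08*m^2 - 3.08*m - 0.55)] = (-0.48*m^2 + 0.423999999999999*m - 11.462)/(0.0064*m^4 - 0.4928*m^3 + 9.3984*m^2 + 3.388*m + 0.3025)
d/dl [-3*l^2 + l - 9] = 1 - 6*l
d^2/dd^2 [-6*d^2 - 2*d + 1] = -12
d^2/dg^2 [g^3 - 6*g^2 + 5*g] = 6*g - 12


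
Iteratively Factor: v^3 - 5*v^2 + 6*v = (v)*(v^2 - 5*v + 6) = v*(v - 3)*(v - 2)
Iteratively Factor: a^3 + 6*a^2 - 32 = (a + 4)*(a^2 + 2*a - 8) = (a - 2)*(a + 4)*(a + 4)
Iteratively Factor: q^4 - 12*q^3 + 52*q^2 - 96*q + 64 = (q - 4)*(q^3 - 8*q^2 + 20*q - 16) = (q - 4)*(q - 2)*(q^2 - 6*q + 8) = (q - 4)^2*(q - 2)*(q - 2)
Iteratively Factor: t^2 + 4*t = (t)*(t + 4)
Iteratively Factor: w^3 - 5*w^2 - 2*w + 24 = (w - 3)*(w^2 - 2*w - 8) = (w - 4)*(w - 3)*(w + 2)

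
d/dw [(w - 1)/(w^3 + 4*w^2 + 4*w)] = (-2*w^2 + 3*w + 2)/(w^2*(w^3 + 6*w^2 + 12*w + 8))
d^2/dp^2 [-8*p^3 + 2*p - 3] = -48*p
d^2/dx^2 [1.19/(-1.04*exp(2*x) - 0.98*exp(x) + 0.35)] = (-1.19*(2.08*exp(x) + 0.98)*(4.16*exp(x) + 1.96)*exp(x) + (4.9504*exp(x) + 1.1662)*(1.04*exp(2*x) + 0.98*exp(x) - 0.35))*exp(x)/(1.04*exp(2*x) + 0.98*exp(x) - 0.35)^3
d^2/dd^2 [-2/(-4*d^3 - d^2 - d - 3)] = 4*(-(12*d + 1)*(4*d^3 + d^2 + d + 3) + (12*d^2 + 2*d + 1)^2)/(4*d^3 + d^2 + d + 3)^3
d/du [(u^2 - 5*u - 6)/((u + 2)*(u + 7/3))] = 12*(7*u^2 + 16*u + 2)/(9*u^4 + 78*u^3 + 253*u^2 + 364*u + 196)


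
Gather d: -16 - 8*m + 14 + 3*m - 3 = -5*m - 5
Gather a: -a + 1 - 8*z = -a - 8*z + 1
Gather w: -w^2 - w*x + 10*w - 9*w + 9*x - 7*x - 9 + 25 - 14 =-w^2 + w*(1 - x) + 2*x + 2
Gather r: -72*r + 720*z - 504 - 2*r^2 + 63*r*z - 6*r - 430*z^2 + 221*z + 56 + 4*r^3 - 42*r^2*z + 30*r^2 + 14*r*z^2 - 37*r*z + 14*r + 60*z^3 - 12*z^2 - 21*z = 4*r^3 + r^2*(28 - 42*z) + r*(14*z^2 + 26*z - 64) + 60*z^3 - 442*z^2 + 920*z - 448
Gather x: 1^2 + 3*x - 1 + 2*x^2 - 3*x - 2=2*x^2 - 2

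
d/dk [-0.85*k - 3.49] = -0.850000000000000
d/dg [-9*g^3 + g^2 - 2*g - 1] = -27*g^2 + 2*g - 2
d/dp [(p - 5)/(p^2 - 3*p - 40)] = (p^2 - 3*p - (p - 5)*(2*p - 3) - 40)/(-p^2 + 3*p + 40)^2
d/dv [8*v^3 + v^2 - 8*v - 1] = 24*v^2 + 2*v - 8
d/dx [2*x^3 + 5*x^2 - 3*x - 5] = 6*x^2 + 10*x - 3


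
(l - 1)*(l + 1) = l^2 - 1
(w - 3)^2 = w^2 - 6*w + 9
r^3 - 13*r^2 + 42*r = r*(r - 7)*(r - 6)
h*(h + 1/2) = h^2 + h/2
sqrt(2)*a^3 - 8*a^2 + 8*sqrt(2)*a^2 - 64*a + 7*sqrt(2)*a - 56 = (a + 7)*(a - 4*sqrt(2))*(sqrt(2)*a + sqrt(2))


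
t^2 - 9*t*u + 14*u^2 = (t - 7*u)*(t - 2*u)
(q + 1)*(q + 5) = q^2 + 6*q + 5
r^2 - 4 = (r - 2)*(r + 2)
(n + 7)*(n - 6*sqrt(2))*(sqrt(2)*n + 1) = sqrt(2)*n^3 - 11*n^2 + 7*sqrt(2)*n^2 - 77*n - 6*sqrt(2)*n - 42*sqrt(2)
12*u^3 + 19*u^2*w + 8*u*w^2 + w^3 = (u + w)*(3*u + w)*(4*u + w)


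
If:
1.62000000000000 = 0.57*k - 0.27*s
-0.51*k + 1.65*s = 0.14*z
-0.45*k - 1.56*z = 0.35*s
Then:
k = 3.28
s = 0.91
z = -1.15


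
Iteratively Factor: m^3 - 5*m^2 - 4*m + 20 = (m - 2)*(m^2 - 3*m - 10) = (m - 5)*(m - 2)*(m + 2)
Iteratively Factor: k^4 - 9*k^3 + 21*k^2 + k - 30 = (k + 1)*(k^3 - 10*k^2 + 31*k - 30) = (k - 3)*(k + 1)*(k^2 - 7*k + 10) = (k - 5)*(k - 3)*(k + 1)*(k - 2)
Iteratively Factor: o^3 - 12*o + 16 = (o - 2)*(o^2 + 2*o - 8) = (o - 2)^2*(o + 4)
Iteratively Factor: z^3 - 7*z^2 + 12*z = (z - 4)*(z^2 - 3*z) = z*(z - 4)*(z - 3)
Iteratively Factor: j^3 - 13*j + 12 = (j - 3)*(j^2 + 3*j - 4) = (j - 3)*(j - 1)*(j + 4)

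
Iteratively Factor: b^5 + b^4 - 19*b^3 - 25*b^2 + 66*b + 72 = (b + 3)*(b^4 - 2*b^3 - 13*b^2 + 14*b + 24) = (b + 3)^2*(b^3 - 5*b^2 + 2*b + 8) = (b + 1)*(b + 3)^2*(b^2 - 6*b + 8) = (b - 4)*(b + 1)*(b + 3)^2*(b - 2)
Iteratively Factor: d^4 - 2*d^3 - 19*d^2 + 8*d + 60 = (d + 3)*(d^3 - 5*d^2 - 4*d + 20) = (d - 2)*(d + 3)*(d^2 - 3*d - 10) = (d - 5)*(d - 2)*(d + 3)*(d + 2)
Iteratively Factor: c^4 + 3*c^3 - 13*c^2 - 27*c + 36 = (c + 4)*(c^3 - c^2 - 9*c + 9) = (c - 3)*(c + 4)*(c^2 + 2*c - 3) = (c - 3)*(c - 1)*(c + 4)*(c + 3)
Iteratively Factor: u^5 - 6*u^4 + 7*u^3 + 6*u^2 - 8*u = (u - 1)*(u^4 - 5*u^3 + 2*u^2 + 8*u) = u*(u - 1)*(u^3 - 5*u^2 + 2*u + 8) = u*(u - 2)*(u - 1)*(u^2 - 3*u - 4) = u*(u - 2)*(u - 1)*(u + 1)*(u - 4)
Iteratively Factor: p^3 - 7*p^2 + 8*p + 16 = (p - 4)*(p^2 - 3*p - 4) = (p - 4)^2*(p + 1)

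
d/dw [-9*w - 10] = -9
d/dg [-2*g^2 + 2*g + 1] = 2 - 4*g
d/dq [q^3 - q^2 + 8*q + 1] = 3*q^2 - 2*q + 8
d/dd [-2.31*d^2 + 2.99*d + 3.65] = 2.99 - 4.62*d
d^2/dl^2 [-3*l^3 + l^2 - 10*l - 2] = 2 - 18*l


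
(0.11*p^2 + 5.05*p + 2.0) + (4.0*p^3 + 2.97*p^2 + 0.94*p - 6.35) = 4.0*p^3 + 3.08*p^2 + 5.99*p - 4.35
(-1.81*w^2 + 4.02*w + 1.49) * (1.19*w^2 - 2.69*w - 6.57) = -2.1539*w^4 + 9.6527*w^3 + 2.851*w^2 - 30.4195*w - 9.7893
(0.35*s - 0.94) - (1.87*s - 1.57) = 0.63 - 1.52*s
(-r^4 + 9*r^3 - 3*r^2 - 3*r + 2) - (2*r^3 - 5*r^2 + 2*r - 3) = -r^4 + 7*r^3 + 2*r^2 - 5*r + 5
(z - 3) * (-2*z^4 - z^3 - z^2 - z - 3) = -2*z^5 + 5*z^4 + 2*z^3 + 2*z^2 + 9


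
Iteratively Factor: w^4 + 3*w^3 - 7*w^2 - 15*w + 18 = (w - 2)*(w^3 + 5*w^2 + 3*w - 9) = (w - 2)*(w - 1)*(w^2 + 6*w + 9) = (w - 2)*(w - 1)*(w + 3)*(w + 3)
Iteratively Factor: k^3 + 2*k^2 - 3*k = (k)*(k^2 + 2*k - 3) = k*(k - 1)*(k + 3)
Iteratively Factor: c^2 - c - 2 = (c + 1)*(c - 2)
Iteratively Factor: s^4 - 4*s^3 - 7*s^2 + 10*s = (s - 5)*(s^3 + s^2 - 2*s) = (s - 5)*(s + 2)*(s^2 - s) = (s - 5)*(s - 1)*(s + 2)*(s)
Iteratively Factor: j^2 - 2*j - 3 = (j - 3)*(j + 1)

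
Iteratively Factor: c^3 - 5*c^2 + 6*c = (c - 2)*(c^2 - 3*c) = c*(c - 2)*(c - 3)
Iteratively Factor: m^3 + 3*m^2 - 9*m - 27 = (m - 3)*(m^2 + 6*m + 9) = (m - 3)*(m + 3)*(m + 3)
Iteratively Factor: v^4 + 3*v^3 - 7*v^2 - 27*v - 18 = (v + 2)*(v^3 + v^2 - 9*v - 9) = (v + 1)*(v + 2)*(v^2 - 9) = (v - 3)*(v + 1)*(v + 2)*(v + 3)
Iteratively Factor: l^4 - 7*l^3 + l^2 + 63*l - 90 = (l - 3)*(l^3 - 4*l^2 - 11*l + 30) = (l - 5)*(l - 3)*(l^2 + l - 6) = (l - 5)*(l - 3)*(l + 3)*(l - 2)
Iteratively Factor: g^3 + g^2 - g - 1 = (g - 1)*(g^2 + 2*g + 1) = (g - 1)*(g + 1)*(g + 1)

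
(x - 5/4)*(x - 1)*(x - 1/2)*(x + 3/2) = x^4 - 5*x^3/4 - 7*x^2/4 + 47*x/16 - 15/16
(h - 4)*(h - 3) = h^2 - 7*h + 12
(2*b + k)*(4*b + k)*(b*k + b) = 8*b^3*k + 8*b^3 + 6*b^2*k^2 + 6*b^2*k + b*k^3 + b*k^2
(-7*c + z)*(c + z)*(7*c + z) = -49*c^3 - 49*c^2*z + c*z^2 + z^3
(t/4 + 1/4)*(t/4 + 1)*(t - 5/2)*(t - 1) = t^4/16 + 3*t^3/32 - 11*t^2/16 - 3*t/32 + 5/8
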